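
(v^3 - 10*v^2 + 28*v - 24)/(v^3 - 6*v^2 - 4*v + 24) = (v - 2)/(v + 2)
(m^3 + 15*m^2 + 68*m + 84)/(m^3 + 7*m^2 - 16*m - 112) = (m^2 + 8*m + 12)/(m^2 - 16)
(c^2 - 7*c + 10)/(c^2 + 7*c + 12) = (c^2 - 7*c + 10)/(c^2 + 7*c + 12)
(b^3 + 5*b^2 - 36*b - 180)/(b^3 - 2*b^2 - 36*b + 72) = (b + 5)/(b - 2)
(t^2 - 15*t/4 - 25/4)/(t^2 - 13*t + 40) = (t + 5/4)/(t - 8)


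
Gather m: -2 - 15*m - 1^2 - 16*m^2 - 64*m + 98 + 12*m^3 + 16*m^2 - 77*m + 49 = 12*m^3 - 156*m + 144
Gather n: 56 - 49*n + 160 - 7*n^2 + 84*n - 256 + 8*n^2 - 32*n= n^2 + 3*n - 40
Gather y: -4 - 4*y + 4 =-4*y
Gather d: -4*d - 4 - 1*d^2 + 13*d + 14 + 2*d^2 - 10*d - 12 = d^2 - d - 2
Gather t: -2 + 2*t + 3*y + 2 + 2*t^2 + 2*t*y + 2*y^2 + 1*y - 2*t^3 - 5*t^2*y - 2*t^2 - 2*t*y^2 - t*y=-2*t^3 - 5*t^2*y + t*(-2*y^2 + y + 2) + 2*y^2 + 4*y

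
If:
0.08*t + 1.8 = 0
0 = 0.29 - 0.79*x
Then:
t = -22.50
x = 0.37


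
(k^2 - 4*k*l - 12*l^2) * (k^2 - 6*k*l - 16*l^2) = k^4 - 10*k^3*l - 4*k^2*l^2 + 136*k*l^3 + 192*l^4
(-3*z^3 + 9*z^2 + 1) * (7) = -21*z^3 + 63*z^2 + 7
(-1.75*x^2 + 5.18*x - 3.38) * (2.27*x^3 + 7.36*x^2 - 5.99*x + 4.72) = -3.9725*x^5 - 1.1214*x^4 + 40.9347*x^3 - 64.165*x^2 + 44.6958*x - 15.9536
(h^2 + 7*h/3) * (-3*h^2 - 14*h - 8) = -3*h^4 - 21*h^3 - 122*h^2/3 - 56*h/3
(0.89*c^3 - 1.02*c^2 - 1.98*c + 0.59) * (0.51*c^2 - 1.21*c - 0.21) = 0.4539*c^5 - 1.5971*c^4 + 0.0374999999999999*c^3 + 2.9109*c^2 - 0.2981*c - 0.1239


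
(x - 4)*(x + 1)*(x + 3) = x^3 - 13*x - 12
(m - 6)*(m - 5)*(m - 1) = m^3 - 12*m^2 + 41*m - 30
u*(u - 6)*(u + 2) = u^3 - 4*u^2 - 12*u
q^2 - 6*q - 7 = (q - 7)*(q + 1)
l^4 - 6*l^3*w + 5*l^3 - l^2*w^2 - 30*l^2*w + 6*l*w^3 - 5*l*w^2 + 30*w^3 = (l + 5)*(l - 6*w)*(l - w)*(l + w)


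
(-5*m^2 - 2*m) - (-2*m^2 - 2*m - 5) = 5 - 3*m^2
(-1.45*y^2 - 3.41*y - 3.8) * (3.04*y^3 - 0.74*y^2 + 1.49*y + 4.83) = -4.408*y^5 - 9.2934*y^4 - 11.1891*y^3 - 9.2724*y^2 - 22.1323*y - 18.354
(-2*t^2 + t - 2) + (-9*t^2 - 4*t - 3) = -11*t^2 - 3*t - 5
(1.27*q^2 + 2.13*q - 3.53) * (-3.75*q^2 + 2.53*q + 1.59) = -4.7625*q^4 - 4.7744*q^3 + 20.6457*q^2 - 5.5442*q - 5.6127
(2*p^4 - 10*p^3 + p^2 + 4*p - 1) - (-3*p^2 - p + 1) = 2*p^4 - 10*p^3 + 4*p^2 + 5*p - 2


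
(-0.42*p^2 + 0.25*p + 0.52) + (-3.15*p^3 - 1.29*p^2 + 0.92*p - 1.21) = -3.15*p^3 - 1.71*p^2 + 1.17*p - 0.69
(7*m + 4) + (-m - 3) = 6*m + 1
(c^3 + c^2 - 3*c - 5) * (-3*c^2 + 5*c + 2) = -3*c^5 + 2*c^4 + 16*c^3 + 2*c^2 - 31*c - 10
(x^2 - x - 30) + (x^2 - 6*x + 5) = 2*x^2 - 7*x - 25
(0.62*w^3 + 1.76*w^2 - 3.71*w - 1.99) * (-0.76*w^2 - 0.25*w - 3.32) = -0.4712*w^5 - 1.4926*w^4 + 0.3212*w^3 - 3.4033*w^2 + 12.8147*w + 6.6068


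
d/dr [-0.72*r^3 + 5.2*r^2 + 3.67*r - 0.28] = -2.16*r^2 + 10.4*r + 3.67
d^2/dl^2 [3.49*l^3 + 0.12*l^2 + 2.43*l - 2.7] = 20.94*l + 0.24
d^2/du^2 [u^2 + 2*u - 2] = 2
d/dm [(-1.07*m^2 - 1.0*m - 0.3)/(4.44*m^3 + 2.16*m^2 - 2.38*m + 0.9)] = (4.7508*m^4 + 8.88*m^3 + 8.7026*m^2 - 0.63*m - 1.614)/(19.7136*m^6 + 19.1808*m^5 - 16.4688*m^4 - 2.2896*m^3 + 9.5524*m^2 - 4.284*m + 0.81)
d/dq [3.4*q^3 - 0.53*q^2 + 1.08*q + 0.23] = 10.2*q^2 - 1.06*q + 1.08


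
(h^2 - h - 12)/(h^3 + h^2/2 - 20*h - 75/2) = 2*(h - 4)/(2*h^2 - 5*h - 25)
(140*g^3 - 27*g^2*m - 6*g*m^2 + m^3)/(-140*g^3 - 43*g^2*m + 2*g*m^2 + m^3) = (-4*g + m)/(4*g + m)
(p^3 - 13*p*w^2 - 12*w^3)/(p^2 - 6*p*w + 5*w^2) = (p^3 - 13*p*w^2 - 12*w^3)/(p^2 - 6*p*w + 5*w^2)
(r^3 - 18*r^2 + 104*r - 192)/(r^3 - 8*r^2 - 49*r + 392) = (r^2 - 10*r + 24)/(r^2 - 49)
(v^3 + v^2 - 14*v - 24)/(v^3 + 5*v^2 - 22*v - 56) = (v + 3)/(v + 7)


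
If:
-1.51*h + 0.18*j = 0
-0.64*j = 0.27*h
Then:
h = 0.00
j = 0.00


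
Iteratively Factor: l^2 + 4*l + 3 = (l + 3)*(l + 1)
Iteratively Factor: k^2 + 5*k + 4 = (k + 1)*(k + 4)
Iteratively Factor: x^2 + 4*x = (x)*(x + 4)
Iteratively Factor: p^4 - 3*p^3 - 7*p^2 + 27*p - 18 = (p - 3)*(p^3 - 7*p + 6) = (p - 3)*(p + 3)*(p^2 - 3*p + 2) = (p - 3)*(p - 2)*(p + 3)*(p - 1)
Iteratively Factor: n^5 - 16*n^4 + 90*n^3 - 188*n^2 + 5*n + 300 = (n + 1)*(n^4 - 17*n^3 + 107*n^2 - 295*n + 300) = (n - 3)*(n + 1)*(n^3 - 14*n^2 + 65*n - 100) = (n - 5)*(n - 3)*(n + 1)*(n^2 - 9*n + 20) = (n - 5)^2*(n - 3)*(n + 1)*(n - 4)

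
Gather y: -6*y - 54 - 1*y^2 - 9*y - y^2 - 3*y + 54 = -2*y^2 - 18*y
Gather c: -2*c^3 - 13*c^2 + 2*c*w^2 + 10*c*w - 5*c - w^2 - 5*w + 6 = -2*c^3 - 13*c^2 + c*(2*w^2 + 10*w - 5) - w^2 - 5*w + 6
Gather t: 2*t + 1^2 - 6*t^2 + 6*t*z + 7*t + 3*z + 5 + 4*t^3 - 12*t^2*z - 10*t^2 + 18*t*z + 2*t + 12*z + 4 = 4*t^3 + t^2*(-12*z - 16) + t*(24*z + 11) + 15*z + 10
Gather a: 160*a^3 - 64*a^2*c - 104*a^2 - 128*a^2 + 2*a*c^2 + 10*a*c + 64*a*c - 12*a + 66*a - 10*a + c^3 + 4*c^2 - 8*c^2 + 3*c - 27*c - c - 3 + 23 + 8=160*a^3 + a^2*(-64*c - 232) + a*(2*c^2 + 74*c + 44) + c^3 - 4*c^2 - 25*c + 28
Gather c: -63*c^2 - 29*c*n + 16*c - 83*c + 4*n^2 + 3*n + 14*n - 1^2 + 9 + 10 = -63*c^2 + c*(-29*n - 67) + 4*n^2 + 17*n + 18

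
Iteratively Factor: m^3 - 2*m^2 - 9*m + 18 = (m + 3)*(m^2 - 5*m + 6) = (m - 3)*(m + 3)*(m - 2)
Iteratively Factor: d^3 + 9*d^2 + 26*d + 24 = (d + 3)*(d^2 + 6*d + 8) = (d + 2)*(d + 3)*(d + 4)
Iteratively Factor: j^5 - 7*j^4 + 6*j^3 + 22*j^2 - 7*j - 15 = (j - 1)*(j^4 - 6*j^3 + 22*j + 15) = (j - 3)*(j - 1)*(j^3 - 3*j^2 - 9*j - 5) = (j - 3)*(j - 1)*(j + 1)*(j^2 - 4*j - 5) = (j - 5)*(j - 3)*(j - 1)*(j + 1)*(j + 1)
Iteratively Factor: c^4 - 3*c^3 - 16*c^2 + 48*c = (c - 4)*(c^3 + c^2 - 12*c) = (c - 4)*(c + 4)*(c^2 - 3*c) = (c - 4)*(c - 3)*(c + 4)*(c)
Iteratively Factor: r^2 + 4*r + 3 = (r + 3)*(r + 1)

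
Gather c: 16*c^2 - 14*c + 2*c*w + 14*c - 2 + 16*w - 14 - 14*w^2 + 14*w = 16*c^2 + 2*c*w - 14*w^2 + 30*w - 16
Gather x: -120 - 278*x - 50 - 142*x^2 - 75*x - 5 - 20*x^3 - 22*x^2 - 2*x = -20*x^3 - 164*x^2 - 355*x - 175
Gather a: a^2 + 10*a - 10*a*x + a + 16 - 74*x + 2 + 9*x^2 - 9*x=a^2 + a*(11 - 10*x) + 9*x^2 - 83*x + 18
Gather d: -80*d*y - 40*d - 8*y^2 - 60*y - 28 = d*(-80*y - 40) - 8*y^2 - 60*y - 28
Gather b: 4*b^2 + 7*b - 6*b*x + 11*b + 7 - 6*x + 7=4*b^2 + b*(18 - 6*x) - 6*x + 14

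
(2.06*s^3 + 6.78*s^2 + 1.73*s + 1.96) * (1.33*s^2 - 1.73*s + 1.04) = 2.7398*s^5 + 5.4536*s^4 - 7.2861*s^3 + 6.6651*s^2 - 1.5916*s + 2.0384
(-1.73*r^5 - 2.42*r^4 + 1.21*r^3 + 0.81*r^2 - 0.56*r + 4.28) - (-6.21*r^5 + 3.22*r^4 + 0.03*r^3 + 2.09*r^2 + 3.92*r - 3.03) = 4.48*r^5 - 5.64*r^4 + 1.18*r^3 - 1.28*r^2 - 4.48*r + 7.31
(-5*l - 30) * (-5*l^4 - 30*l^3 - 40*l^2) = 25*l^5 + 300*l^4 + 1100*l^3 + 1200*l^2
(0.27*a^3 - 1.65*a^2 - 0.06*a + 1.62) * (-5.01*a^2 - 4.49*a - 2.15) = -1.3527*a^5 + 7.0542*a^4 + 7.1286*a^3 - 4.2993*a^2 - 7.1448*a - 3.483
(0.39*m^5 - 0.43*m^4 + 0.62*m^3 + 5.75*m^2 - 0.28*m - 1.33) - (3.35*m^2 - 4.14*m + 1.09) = 0.39*m^5 - 0.43*m^4 + 0.62*m^3 + 2.4*m^2 + 3.86*m - 2.42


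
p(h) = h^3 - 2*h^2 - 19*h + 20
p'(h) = 3*h^2 - 4*h - 19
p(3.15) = -28.44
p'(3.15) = -1.83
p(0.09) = 18.27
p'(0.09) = -19.34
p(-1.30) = 39.12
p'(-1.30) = -8.73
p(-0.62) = 30.77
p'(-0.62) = -15.37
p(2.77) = -26.72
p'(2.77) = -7.06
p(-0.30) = 25.49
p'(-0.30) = -17.53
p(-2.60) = 38.30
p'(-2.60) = 11.68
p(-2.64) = 37.82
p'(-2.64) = 12.47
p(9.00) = 416.00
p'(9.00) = 188.00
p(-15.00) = -3520.00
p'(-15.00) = 716.00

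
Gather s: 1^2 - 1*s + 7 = 8 - s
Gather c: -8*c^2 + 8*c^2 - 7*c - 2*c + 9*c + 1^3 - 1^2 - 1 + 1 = 0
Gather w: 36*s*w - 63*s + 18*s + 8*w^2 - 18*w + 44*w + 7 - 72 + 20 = -45*s + 8*w^2 + w*(36*s + 26) - 45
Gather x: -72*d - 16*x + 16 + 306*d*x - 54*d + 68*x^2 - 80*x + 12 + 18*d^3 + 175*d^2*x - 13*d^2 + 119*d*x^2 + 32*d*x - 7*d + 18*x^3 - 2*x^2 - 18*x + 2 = 18*d^3 - 13*d^2 - 133*d + 18*x^3 + x^2*(119*d + 66) + x*(175*d^2 + 338*d - 114) + 30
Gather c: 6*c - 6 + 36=6*c + 30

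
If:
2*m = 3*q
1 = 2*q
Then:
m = 3/4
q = 1/2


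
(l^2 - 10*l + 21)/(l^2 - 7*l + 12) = (l - 7)/(l - 4)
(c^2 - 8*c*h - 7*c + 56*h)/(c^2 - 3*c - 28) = (c - 8*h)/(c + 4)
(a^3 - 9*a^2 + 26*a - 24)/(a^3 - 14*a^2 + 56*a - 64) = (a - 3)/(a - 8)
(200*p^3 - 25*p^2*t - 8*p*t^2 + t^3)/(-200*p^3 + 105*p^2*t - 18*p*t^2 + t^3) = (-5*p - t)/(5*p - t)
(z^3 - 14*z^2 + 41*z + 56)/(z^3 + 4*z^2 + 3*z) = (z^2 - 15*z + 56)/(z*(z + 3))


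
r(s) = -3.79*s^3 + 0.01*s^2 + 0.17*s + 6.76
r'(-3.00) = -102.22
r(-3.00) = 108.67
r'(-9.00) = -920.98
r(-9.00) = 2768.95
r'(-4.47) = -227.10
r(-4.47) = 344.70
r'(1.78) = -35.82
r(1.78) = -14.28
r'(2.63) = -78.42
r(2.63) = -61.67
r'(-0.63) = -4.36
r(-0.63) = 7.60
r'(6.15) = -429.75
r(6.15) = -873.40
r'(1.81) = -37.04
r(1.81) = -15.37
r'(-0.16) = -0.12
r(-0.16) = 6.75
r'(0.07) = 0.12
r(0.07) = 6.77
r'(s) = -11.37*s^2 + 0.02*s + 0.17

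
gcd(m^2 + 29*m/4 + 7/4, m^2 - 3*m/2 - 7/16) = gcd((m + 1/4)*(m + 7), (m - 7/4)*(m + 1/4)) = m + 1/4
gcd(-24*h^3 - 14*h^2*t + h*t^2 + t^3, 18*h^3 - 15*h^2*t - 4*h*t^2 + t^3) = 3*h + t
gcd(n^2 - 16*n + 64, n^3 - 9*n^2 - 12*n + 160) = n - 8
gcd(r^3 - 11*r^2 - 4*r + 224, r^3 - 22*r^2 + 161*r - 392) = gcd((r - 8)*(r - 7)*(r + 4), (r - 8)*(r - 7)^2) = r^2 - 15*r + 56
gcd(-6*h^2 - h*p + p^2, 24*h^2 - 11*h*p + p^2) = -3*h + p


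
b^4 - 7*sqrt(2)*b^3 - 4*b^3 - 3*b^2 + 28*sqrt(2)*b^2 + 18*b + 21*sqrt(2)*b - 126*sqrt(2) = (b - 3)^2*(b + 2)*(b - 7*sqrt(2))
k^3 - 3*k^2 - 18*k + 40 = (k - 5)*(k - 2)*(k + 4)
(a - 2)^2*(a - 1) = a^3 - 5*a^2 + 8*a - 4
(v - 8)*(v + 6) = v^2 - 2*v - 48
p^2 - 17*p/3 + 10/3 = (p - 5)*(p - 2/3)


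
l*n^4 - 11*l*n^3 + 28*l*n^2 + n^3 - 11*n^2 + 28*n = n*(n - 7)*(n - 4)*(l*n + 1)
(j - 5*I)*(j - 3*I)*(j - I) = j^3 - 9*I*j^2 - 23*j + 15*I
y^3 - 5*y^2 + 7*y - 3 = (y - 3)*(y - 1)^2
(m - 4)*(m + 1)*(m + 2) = m^3 - m^2 - 10*m - 8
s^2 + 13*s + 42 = (s + 6)*(s + 7)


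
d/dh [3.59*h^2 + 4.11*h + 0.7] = 7.18*h + 4.11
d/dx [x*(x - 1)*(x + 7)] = 3*x^2 + 12*x - 7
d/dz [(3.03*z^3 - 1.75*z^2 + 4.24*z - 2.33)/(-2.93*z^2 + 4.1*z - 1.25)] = (-8.8779*z^4 + 24.846*z^3 - 6.1143*z^2 - 9.2788*z + 4.253)/(8.5849*z^4 - 24.026*z^3 + 24.135*z^2 - 10.25*z + 1.5625)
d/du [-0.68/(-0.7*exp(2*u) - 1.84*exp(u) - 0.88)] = (-0.952*exp(u) - 1.2512)*exp(u)/(0.7*exp(2*u) + 1.84*exp(u) + 0.88)^2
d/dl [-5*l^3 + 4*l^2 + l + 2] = -15*l^2 + 8*l + 1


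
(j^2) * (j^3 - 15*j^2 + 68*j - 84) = j^5 - 15*j^4 + 68*j^3 - 84*j^2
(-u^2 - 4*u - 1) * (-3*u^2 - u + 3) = 3*u^4 + 13*u^3 + 4*u^2 - 11*u - 3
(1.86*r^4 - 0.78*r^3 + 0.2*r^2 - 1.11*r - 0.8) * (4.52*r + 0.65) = 8.4072*r^5 - 2.3166*r^4 + 0.397*r^3 - 4.8872*r^2 - 4.3375*r - 0.52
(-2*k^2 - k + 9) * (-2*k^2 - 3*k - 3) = 4*k^4 + 8*k^3 - 9*k^2 - 24*k - 27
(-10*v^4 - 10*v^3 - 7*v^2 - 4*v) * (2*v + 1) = -20*v^5 - 30*v^4 - 24*v^3 - 15*v^2 - 4*v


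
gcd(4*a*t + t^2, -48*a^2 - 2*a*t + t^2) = 1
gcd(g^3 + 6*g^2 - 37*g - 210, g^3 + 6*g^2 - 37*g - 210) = g^3 + 6*g^2 - 37*g - 210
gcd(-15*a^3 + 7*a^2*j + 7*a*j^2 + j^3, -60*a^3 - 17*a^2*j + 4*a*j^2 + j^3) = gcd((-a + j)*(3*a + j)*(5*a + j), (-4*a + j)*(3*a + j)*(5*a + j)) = 15*a^2 + 8*a*j + j^2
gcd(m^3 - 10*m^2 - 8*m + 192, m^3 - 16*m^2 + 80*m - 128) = m - 8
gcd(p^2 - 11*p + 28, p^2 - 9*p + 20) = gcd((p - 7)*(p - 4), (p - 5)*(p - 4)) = p - 4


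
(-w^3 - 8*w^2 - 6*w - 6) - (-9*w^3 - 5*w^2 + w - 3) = 8*w^3 - 3*w^2 - 7*w - 3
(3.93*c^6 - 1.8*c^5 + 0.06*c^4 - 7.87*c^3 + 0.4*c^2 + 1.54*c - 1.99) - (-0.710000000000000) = 3.93*c^6 - 1.8*c^5 + 0.06*c^4 - 7.87*c^3 + 0.4*c^2 + 1.54*c - 1.28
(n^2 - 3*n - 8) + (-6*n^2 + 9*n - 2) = -5*n^2 + 6*n - 10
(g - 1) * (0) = 0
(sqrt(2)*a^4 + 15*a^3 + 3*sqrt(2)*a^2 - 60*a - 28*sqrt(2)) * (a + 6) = sqrt(2)*a^5 + 6*sqrt(2)*a^4 + 15*a^4 + 3*sqrt(2)*a^3 + 90*a^3 - 60*a^2 + 18*sqrt(2)*a^2 - 360*a - 28*sqrt(2)*a - 168*sqrt(2)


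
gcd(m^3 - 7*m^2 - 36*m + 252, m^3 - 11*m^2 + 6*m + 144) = m - 6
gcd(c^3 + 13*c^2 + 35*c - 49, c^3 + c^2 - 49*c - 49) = c + 7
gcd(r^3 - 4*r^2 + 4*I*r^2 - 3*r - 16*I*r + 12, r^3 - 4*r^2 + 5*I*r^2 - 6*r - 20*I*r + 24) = r^2 + r*(-4 + 3*I) - 12*I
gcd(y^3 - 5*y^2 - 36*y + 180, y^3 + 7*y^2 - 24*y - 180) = y^2 + y - 30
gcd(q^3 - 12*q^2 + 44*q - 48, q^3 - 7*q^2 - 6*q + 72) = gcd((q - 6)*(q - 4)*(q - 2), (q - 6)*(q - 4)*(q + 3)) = q^2 - 10*q + 24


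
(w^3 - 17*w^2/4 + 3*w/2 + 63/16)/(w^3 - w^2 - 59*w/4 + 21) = (w + 3/4)/(w + 4)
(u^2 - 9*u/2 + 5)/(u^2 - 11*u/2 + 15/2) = (u - 2)/(u - 3)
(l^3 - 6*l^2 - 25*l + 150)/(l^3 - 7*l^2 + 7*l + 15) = (l^2 - l - 30)/(l^2 - 2*l - 3)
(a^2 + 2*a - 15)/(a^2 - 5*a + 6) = (a + 5)/(a - 2)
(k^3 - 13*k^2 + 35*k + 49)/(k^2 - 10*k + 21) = (k^2 - 6*k - 7)/(k - 3)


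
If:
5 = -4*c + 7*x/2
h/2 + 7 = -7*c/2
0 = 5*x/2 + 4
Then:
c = -53/20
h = 91/20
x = -8/5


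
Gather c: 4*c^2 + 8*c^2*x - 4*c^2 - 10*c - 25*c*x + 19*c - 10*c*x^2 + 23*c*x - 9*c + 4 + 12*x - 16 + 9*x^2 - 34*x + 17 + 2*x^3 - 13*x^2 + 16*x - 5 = 8*c^2*x + c*(-10*x^2 - 2*x) + 2*x^3 - 4*x^2 - 6*x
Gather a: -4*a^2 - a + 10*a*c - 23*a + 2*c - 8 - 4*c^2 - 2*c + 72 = -4*a^2 + a*(10*c - 24) - 4*c^2 + 64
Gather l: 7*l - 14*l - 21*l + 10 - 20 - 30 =-28*l - 40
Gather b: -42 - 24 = -66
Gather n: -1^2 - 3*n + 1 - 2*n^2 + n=-2*n^2 - 2*n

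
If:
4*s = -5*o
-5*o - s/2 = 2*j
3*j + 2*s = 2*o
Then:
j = 0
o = 0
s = 0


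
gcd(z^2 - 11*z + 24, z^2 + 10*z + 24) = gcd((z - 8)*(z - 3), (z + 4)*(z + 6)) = 1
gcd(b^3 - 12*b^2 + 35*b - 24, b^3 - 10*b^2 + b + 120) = b - 8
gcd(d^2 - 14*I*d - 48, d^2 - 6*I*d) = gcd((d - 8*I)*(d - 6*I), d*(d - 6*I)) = d - 6*I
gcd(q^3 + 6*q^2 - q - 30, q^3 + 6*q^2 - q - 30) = q^3 + 6*q^2 - q - 30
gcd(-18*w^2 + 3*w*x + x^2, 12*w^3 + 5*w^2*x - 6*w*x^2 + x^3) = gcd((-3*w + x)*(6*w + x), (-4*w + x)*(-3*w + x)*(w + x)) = -3*w + x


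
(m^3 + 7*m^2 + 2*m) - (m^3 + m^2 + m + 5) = 6*m^2 + m - 5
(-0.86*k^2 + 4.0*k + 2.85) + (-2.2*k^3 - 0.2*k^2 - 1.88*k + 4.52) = -2.2*k^3 - 1.06*k^2 + 2.12*k + 7.37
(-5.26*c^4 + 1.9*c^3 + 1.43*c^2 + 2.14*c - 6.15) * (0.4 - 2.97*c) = 15.6222*c^5 - 7.747*c^4 - 3.4871*c^3 - 5.7838*c^2 + 19.1215*c - 2.46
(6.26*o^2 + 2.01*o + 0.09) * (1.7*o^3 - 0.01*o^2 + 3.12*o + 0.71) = 10.642*o^5 + 3.3544*o^4 + 19.6641*o^3 + 10.7149*o^2 + 1.7079*o + 0.0639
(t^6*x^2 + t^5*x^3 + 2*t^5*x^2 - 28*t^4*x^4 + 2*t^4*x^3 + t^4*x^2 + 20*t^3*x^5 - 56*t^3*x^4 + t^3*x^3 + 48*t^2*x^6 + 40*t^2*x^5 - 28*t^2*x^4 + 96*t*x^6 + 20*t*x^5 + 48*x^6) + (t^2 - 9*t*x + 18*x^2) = t^6*x^2 + t^5*x^3 + 2*t^5*x^2 - 28*t^4*x^4 + 2*t^4*x^3 + t^4*x^2 + 20*t^3*x^5 - 56*t^3*x^4 + t^3*x^3 + 48*t^2*x^6 + 40*t^2*x^5 - 28*t^2*x^4 + t^2 + 96*t*x^6 + 20*t*x^5 - 9*t*x + 48*x^6 + 18*x^2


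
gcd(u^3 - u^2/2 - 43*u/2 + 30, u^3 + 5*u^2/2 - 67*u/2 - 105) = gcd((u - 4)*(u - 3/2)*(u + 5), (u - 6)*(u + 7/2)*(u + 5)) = u + 5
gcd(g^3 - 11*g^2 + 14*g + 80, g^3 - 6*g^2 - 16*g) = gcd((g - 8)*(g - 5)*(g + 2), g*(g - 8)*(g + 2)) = g^2 - 6*g - 16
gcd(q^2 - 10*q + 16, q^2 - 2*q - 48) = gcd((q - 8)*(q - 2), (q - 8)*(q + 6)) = q - 8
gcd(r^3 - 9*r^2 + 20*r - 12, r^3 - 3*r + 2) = r - 1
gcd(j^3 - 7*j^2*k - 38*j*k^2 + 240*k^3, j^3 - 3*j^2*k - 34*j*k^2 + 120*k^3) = j^2 + j*k - 30*k^2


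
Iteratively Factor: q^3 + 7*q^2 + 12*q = (q + 3)*(q^2 + 4*q) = (q + 3)*(q + 4)*(q)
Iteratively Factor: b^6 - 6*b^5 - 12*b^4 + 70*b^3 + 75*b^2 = (b + 3)*(b^5 - 9*b^4 + 15*b^3 + 25*b^2) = (b - 5)*(b + 3)*(b^4 - 4*b^3 - 5*b^2) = (b - 5)^2*(b + 3)*(b^3 + b^2) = b*(b - 5)^2*(b + 3)*(b^2 + b) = b*(b - 5)^2*(b + 1)*(b + 3)*(b)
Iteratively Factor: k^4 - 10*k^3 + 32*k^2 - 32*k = (k)*(k^3 - 10*k^2 + 32*k - 32) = k*(k - 4)*(k^2 - 6*k + 8) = k*(k - 4)^2*(k - 2)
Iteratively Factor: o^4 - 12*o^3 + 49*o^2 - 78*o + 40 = (o - 5)*(o^3 - 7*o^2 + 14*o - 8) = (o - 5)*(o - 1)*(o^2 - 6*o + 8) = (o - 5)*(o - 2)*(o - 1)*(o - 4)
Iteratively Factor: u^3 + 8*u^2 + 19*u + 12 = (u + 3)*(u^2 + 5*u + 4) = (u + 1)*(u + 3)*(u + 4)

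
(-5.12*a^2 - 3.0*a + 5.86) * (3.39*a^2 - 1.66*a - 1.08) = -17.3568*a^4 - 1.6708*a^3 + 30.375*a^2 - 6.4876*a - 6.3288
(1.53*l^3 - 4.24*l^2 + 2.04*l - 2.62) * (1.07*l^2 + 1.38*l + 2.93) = 1.6371*l^5 - 2.4254*l^4 + 0.814500000000001*l^3 - 12.4114*l^2 + 2.3616*l - 7.6766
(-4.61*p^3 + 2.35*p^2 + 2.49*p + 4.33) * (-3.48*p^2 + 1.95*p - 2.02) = 16.0428*p^5 - 17.1675*p^4 + 5.2295*p^3 - 14.9599*p^2 + 3.4137*p - 8.7466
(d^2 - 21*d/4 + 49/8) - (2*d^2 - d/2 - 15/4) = -d^2 - 19*d/4 + 79/8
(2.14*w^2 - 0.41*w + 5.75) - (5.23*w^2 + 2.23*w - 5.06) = -3.09*w^2 - 2.64*w + 10.81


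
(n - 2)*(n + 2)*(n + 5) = n^3 + 5*n^2 - 4*n - 20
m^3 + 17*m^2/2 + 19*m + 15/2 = (m + 1/2)*(m + 3)*(m + 5)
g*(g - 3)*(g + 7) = g^3 + 4*g^2 - 21*g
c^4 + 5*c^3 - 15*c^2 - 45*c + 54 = (c - 3)*(c - 1)*(c + 3)*(c + 6)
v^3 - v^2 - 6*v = v*(v - 3)*(v + 2)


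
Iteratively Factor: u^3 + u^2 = (u + 1)*(u^2) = u*(u + 1)*(u)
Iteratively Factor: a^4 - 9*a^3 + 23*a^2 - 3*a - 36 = (a - 3)*(a^3 - 6*a^2 + 5*a + 12) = (a - 4)*(a - 3)*(a^2 - 2*a - 3) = (a - 4)*(a - 3)^2*(a + 1)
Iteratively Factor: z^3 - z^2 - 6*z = (z - 3)*(z^2 + 2*z) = (z - 3)*(z + 2)*(z)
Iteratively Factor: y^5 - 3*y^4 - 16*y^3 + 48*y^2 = (y - 4)*(y^4 + y^3 - 12*y^2) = y*(y - 4)*(y^3 + y^2 - 12*y) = y^2*(y - 4)*(y^2 + y - 12) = y^2*(y - 4)*(y + 4)*(y - 3)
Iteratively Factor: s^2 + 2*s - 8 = (s + 4)*(s - 2)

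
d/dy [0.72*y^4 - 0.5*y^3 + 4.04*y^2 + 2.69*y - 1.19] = 2.88*y^3 - 1.5*y^2 + 8.08*y + 2.69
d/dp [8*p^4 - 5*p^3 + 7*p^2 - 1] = p*(32*p^2 - 15*p + 14)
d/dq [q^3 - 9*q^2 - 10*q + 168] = 3*q^2 - 18*q - 10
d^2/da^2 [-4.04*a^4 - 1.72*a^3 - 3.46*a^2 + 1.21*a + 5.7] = -48.48*a^2 - 10.32*a - 6.92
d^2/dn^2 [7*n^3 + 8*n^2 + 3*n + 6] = 42*n + 16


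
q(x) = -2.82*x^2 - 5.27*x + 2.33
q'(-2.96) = 11.42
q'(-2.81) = 10.58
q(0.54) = -1.34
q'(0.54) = -8.32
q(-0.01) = 2.38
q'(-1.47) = 3.02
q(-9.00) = -178.66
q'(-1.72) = 4.43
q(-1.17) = 4.64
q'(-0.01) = -5.21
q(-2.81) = -5.13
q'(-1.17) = 1.33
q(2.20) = -22.91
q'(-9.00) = 45.49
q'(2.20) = -17.68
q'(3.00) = -22.19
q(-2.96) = -6.78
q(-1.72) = 3.05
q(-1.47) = 3.98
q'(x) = -5.64*x - 5.27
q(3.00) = -38.86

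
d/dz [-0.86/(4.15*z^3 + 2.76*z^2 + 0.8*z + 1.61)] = (10.707*z^2 + 4.7472*z + 0.688)/(4.15*z^3 + 2.76*z^2 + 0.8*z + 1.61)^2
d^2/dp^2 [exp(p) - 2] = exp(p)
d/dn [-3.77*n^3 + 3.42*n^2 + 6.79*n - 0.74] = -11.31*n^2 + 6.84*n + 6.79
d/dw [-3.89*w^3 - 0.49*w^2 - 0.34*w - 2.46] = -11.67*w^2 - 0.98*w - 0.34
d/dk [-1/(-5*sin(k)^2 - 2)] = -20*sin(2*k)/(5*cos(2*k) - 9)^2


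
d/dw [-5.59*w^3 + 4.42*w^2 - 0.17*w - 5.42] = -16.77*w^2 + 8.84*w - 0.17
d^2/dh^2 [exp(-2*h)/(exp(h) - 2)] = 4/(exp(3*h) - 2*exp(2*h)) + 5/(exp(h) - 2)^3 - 6*exp(-h)/(exp(h) - 2)^3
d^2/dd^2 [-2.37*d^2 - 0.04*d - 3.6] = -4.74000000000000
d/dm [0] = 0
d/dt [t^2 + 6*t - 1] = 2*t + 6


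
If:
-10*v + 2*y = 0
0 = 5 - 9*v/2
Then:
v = 10/9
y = 50/9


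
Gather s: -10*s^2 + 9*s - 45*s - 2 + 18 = -10*s^2 - 36*s + 16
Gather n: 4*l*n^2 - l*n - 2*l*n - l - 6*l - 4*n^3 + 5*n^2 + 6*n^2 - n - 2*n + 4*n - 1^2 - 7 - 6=-7*l - 4*n^3 + n^2*(4*l + 11) + n*(1 - 3*l) - 14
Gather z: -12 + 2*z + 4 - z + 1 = z - 7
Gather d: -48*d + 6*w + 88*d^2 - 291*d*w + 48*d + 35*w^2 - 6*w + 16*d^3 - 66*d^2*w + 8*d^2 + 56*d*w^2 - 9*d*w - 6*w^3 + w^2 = 16*d^3 + d^2*(96 - 66*w) + d*(56*w^2 - 300*w) - 6*w^3 + 36*w^2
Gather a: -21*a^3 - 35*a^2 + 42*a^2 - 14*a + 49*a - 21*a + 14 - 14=-21*a^3 + 7*a^2 + 14*a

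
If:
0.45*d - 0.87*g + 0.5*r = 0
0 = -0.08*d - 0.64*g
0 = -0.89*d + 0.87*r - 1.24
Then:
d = -0.67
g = 0.08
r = 0.74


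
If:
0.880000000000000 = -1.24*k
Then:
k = -0.71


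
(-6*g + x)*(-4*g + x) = 24*g^2 - 10*g*x + x^2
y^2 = y^2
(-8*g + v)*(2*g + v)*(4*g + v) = -64*g^3 - 40*g^2*v - 2*g*v^2 + v^3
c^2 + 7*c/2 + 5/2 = (c + 1)*(c + 5/2)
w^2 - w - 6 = (w - 3)*(w + 2)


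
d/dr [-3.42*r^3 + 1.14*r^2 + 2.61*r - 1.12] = -10.26*r^2 + 2.28*r + 2.61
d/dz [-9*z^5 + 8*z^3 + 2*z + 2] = -45*z^4 + 24*z^2 + 2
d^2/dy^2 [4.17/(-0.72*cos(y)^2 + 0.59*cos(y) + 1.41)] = (-8.646912*(1 - cos(y)^2)^2 + 5.314248*cos(y)^3 - 22.708569*cos(y)^2 - 7.159473*cos(y) + 20.016834)/(-0.72*cos(y)^2 + 0.59*cos(y) + 1.41)^3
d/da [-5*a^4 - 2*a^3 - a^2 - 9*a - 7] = -20*a^3 - 6*a^2 - 2*a - 9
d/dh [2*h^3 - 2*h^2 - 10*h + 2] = 6*h^2 - 4*h - 10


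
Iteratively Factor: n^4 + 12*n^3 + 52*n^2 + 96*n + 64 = (n + 4)*(n^3 + 8*n^2 + 20*n + 16) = (n + 4)^2*(n^2 + 4*n + 4) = (n + 2)*(n + 4)^2*(n + 2)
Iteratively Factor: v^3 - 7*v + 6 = (v - 1)*(v^2 + v - 6) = (v - 2)*(v - 1)*(v + 3)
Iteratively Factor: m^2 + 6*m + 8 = (m + 2)*(m + 4)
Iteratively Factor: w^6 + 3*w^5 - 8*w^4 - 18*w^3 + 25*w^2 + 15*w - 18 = (w - 2)*(w^5 + 5*w^4 + 2*w^3 - 14*w^2 - 3*w + 9) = (w - 2)*(w + 3)*(w^4 + 2*w^3 - 4*w^2 - 2*w + 3) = (w - 2)*(w + 1)*(w + 3)*(w^3 + w^2 - 5*w + 3) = (w - 2)*(w - 1)*(w + 1)*(w + 3)*(w^2 + 2*w - 3) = (w - 2)*(w - 1)^2*(w + 1)*(w + 3)*(w + 3)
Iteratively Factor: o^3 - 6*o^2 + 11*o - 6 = (o - 2)*(o^2 - 4*o + 3) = (o - 3)*(o - 2)*(o - 1)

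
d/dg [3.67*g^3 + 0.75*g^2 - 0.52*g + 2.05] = 11.01*g^2 + 1.5*g - 0.52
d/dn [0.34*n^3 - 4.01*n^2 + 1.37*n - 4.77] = 1.02*n^2 - 8.02*n + 1.37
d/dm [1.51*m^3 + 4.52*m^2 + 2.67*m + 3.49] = 4.53*m^2 + 9.04*m + 2.67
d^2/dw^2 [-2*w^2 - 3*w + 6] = -4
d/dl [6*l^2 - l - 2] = 12*l - 1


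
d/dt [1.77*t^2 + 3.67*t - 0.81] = 3.54*t + 3.67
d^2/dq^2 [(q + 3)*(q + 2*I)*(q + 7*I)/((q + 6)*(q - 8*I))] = (q^3*(-264 - 102*I) + q^2*(-5148 - 864*I) + q*(-23112 - 2016*I) - 37776 - 24768*I)/(q^6 + q^5*(18 - 24*I) + q^4*(-84 - 432*I) + q^3*(-3240 - 2080*I) + q^2*(-20736 + 4032*I) + q*(-41472 + 55296*I) + 110592*I)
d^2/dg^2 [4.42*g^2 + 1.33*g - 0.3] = 8.84000000000000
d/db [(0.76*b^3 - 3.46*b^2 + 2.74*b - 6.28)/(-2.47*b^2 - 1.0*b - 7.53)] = (-1.8772*b^4 - 1.52*b^3 - 6.9406*b^2 + 21.0844*b - 26.9122)/(6.1009*b^4 + 4.94*b^3 + 38.1982*b^2 + 15.06*b + 56.7009)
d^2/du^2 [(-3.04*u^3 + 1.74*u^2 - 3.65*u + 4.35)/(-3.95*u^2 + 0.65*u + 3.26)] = (-5.6843418860808e-14*u^5 - 5.6843418860808e-14*u^4 + 185.82431*u^3 - 503.01057*u^2 + 542.865474*u - 168.158398)/(61.629875*u^6 - 30.424875*u^5 - 147.585825*u^4 + 49.945675*u^3 + 121.80501*u^2 - 20.72382*u - 34.645976)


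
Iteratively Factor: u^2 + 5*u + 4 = (u + 4)*(u + 1)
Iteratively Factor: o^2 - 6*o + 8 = (o - 4)*(o - 2)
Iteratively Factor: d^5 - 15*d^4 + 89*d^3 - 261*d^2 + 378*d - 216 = (d - 3)*(d^4 - 12*d^3 + 53*d^2 - 102*d + 72) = (d - 3)*(d - 2)*(d^3 - 10*d^2 + 33*d - 36) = (d - 4)*(d - 3)*(d - 2)*(d^2 - 6*d + 9) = (d - 4)*(d - 3)^2*(d - 2)*(d - 3)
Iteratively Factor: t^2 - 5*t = (t - 5)*(t)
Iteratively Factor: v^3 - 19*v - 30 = (v + 2)*(v^2 - 2*v - 15) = (v - 5)*(v + 2)*(v + 3)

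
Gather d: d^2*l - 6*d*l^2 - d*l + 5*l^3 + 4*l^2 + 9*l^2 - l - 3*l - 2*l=d^2*l + d*(-6*l^2 - l) + 5*l^3 + 13*l^2 - 6*l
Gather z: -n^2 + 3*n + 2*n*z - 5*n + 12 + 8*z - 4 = -n^2 - 2*n + z*(2*n + 8) + 8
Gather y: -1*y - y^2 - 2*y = -y^2 - 3*y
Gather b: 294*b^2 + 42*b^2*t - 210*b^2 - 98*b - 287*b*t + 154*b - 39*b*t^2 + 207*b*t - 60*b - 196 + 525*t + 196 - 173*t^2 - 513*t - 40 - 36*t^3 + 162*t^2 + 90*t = b^2*(42*t + 84) + b*(-39*t^2 - 80*t - 4) - 36*t^3 - 11*t^2 + 102*t - 40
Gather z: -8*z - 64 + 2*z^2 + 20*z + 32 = 2*z^2 + 12*z - 32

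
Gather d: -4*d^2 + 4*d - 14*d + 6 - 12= -4*d^2 - 10*d - 6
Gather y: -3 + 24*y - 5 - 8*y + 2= 16*y - 6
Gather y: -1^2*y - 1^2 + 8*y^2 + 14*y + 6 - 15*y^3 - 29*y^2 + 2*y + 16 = -15*y^3 - 21*y^2 + 15*y + 21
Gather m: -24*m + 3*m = -21*m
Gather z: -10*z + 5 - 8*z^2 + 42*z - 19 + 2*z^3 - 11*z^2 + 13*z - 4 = 2*z^3 - 19*z^2 + 45*z - 18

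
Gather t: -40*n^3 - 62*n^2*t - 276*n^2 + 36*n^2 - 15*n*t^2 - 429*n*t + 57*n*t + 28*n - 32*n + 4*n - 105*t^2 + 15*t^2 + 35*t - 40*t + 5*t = -40*n^3 - 240*n^2 + t^2*(-15*n - 90) + t*(-62*n^2 - 372*n)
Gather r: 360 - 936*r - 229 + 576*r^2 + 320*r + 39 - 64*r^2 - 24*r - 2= 512*r^2 - 640*r + 168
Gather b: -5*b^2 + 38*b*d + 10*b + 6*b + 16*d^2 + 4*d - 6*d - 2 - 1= -5*b^2 + b*(38*d + 16) + 16*d^2 - 2*d - 3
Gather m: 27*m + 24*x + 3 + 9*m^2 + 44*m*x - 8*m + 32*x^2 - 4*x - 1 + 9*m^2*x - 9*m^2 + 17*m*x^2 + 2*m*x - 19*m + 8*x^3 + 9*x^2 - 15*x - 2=9*m^2*x + m*(17*x^2 + 46*x) + 8*x^3 + 41*x^2 + 5*x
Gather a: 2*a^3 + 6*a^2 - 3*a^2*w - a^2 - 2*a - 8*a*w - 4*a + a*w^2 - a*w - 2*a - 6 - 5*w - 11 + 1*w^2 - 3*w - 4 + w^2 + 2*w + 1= 2*a^3 + a^2*(5 - 3*w) + a*(w^2 - 9*w - 8) + 2*w^2 - 6*w - 20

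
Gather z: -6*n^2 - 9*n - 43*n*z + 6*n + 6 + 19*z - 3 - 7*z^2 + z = -6*n^2 - 3*n - 7*z^2 + z*(20 - 43*n) + 3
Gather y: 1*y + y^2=y^2 + y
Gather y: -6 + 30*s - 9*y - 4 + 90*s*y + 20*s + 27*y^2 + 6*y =50*s + 27*y^2 + y*(90*s - 3) - 10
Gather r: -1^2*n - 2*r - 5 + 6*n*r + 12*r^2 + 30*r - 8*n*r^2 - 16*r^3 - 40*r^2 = -n - 16*r^3 + r^2*(-8*n - 28) + r*(6*n + 28) - 5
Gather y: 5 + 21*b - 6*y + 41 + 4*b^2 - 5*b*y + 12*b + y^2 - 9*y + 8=4*b^2 + 33*b + y^2 + y*(-5*b - 15) + 54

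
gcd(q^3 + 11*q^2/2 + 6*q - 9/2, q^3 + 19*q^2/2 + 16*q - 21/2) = q^2 + 5*q/2 - 3/2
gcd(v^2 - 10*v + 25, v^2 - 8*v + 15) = v - 5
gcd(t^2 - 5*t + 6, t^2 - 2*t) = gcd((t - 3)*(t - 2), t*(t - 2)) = t - 2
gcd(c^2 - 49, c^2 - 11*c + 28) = c - 7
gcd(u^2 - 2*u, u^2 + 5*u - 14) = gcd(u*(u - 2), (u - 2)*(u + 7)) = u - 2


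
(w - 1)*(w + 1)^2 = w^3 + w^2 - w - 1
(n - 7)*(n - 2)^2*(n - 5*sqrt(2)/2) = n^4 - 11*n^3 - 5*sqrt(2)*n^3/2 + 32*n^2 + 55*sqrt(2)*n^2/2 - 80*sqrt(2)*n - 28*n + 70*sqrt(2)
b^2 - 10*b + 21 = (b - 7)*(b - 3)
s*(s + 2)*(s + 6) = s^3 + 8*s^2 + 12*s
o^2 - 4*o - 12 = (o - 6)*(o + 2)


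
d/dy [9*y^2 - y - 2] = 18*y - 1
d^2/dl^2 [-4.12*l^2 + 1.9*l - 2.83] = -8.24000000000000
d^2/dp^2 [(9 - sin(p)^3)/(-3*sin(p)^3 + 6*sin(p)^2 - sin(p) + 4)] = (-18*sin(p)^8 - 24*sin(p)^7 + 675*sin(p)^6 - 1852*sin(p)^5 + 566*sin(p)^4 + 3212*sin(p)^3 - 2985*sin(p)^2 - 192*sin(p) + 414)/(3*sin(p)^3 - 6*sin(p)^2 + sin(p) - 4)^3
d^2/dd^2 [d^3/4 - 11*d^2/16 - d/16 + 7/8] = 3*d/2 - 11/8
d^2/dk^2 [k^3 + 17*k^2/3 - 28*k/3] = 6*k + 34/3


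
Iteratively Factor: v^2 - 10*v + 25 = (v - 5)*(v - 5)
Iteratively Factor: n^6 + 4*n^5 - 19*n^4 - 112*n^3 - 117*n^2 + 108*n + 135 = (n + 1)*(n^5 + 3*n^4 - 22*n^3 - 90*n^2 - 27*n + 135) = (n + 1)*(n + 3)*(n^4 - 22*n^2 - 24*n + 45) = (n - 1)*(n + 1)*(n + 3)*(n^3 + n^2 - 21*n - 45) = (n - 5)*(n - 1)*(n + 1)*(n + 3)*(n^2 + 6*n + 9) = (n - 5)*(n - 1)*(n + 1)*(n + 3)^2*(n + 3)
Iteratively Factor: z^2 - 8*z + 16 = (z - 4)*(z - 4)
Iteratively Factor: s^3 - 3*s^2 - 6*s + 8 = (s + 2)*(s^2 - 5*s + 4) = (s - 4)*(s + 2)*(s - 1)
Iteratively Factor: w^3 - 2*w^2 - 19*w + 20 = (w - 1)*(w^2 - w - 20) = (w - 1)*(w + 4)*(w - 5)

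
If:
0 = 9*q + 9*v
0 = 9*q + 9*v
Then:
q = -v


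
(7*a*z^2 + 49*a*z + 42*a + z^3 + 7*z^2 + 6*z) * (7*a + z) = 49*a^2*z^2 + 343*a^2*z + 294*a^2 + 14*a*z^3 + 98*a*z^2 + 84*a*z + z^4 + 7*z^3 + 6*z^2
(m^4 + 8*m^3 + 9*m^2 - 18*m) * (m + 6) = m^5 + 14*m^4 + 57*m^3 + 36*m^2 - 108*m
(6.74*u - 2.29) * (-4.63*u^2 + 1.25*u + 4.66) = -31.2062*u^3 + 19.0277*u^2 + 28.5459*u - 10.6714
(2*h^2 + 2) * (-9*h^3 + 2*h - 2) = -18*h^5 - 14*h^3 - 4*h^2 + 4*h - 4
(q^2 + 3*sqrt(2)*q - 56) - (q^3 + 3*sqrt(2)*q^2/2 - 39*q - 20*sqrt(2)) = -q^3 - 3*sqrt(2)*q^2/2 + q^2 + 3*sqrt(2)*q + 39*q - 56 + 20*sqrt(2)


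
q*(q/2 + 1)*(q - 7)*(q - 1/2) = q^4/2 - 11*q^3/4 - 23*q^2/4 + 7*q/2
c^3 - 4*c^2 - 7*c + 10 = (c - 5)*(c - 1)*(c + 2)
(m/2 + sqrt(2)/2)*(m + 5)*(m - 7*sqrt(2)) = m^3/2 - 3*sqrt(2)*m^2 + 5*m^2/2 - 15*sqrt(2)*m - 7*m - 35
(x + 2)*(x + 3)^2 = x^3 + 8*x^2 + 21*x + 18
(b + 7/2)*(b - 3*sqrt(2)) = b^2 - 3*sqrt(2)*b + 7*b/2 - 21*sqrt(2)/2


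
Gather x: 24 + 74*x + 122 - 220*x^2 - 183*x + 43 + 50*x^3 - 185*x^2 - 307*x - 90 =50*x^3 - 405*x^2 - 416*x + 99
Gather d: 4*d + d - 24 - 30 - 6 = 5*d - 60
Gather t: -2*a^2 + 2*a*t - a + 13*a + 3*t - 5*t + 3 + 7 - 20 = -2*a^2 + 12*a + t*(2*a - 2) - 10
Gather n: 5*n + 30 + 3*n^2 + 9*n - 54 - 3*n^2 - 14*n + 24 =0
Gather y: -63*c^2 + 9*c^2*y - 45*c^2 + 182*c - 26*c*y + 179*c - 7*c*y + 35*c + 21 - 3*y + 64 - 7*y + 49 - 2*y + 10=-108*c^2 + 396*c + y*(9*c^2 - 33*c - 12) + 144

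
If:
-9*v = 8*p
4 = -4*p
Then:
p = -1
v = 8/9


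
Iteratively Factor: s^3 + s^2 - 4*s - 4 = (s + 1)*(s^2 - 4) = (s - 2)*(s + 1)*(s + 2)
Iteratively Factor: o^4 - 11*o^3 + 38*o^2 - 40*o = (o - 4)*(o^3 - 7*o^2 + 10*o) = o*(o - 4)*(o^2 - 7*o + 10) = o*(o - 5)*(o - 4)*(o - 2)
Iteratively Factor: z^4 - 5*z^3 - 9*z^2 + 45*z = (z + 3)*(z^3 - 8*z^2 + 15*z) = z*(z + 3)*(z^2 - 8*z + 15) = z*(z - 3)*(z + 3)*(z - 5)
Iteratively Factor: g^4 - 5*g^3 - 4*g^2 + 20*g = (g - 5)*(g^3 - 4*g) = (g - 5)*(g + 2)*(g^2 - 2*g) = (g - 5)*(g - 2)*(g + 2)*(g)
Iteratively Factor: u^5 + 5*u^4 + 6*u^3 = (u)*(u^4 + 5*u^3 + 6*u^2) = u*(u + 2)*(u^3 + 3*u^2) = u^2*(u + 2)*(u^2 + 3*u) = u^3*(u + 2)*(u + 3)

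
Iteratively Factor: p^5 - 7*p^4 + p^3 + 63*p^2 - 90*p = (p + 3)*(p^4 - 10*p^3 + 31*p^2 - 30*p) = p*(p + 3)*(p^3 - 10*p^2 + 31*p - 30) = p*(p - 5)*(p + 3)*(p^2 - 5*p + 6) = p*(p - 5)*(p - 2)*(p + 3)*(p - 3)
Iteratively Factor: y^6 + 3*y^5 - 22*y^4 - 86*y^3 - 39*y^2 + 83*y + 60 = (y + 3)*(y^5 - 22*y^3 - 20*y^2 + 21*y + 20) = (y - 5)*(y + 3)*(y^4 + 5*y^3 + 3*y^2 - 5*y - 4) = (y - 5)*(y + 1)*(y + 3)*(y^3 + 4*y^2 - y - 4) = (y - 5)*(y + 1)^2*(y + 3)*(y^2 + 3*y - 4) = (y - 5)*(y - 1)*(y + 1)^2*(y + 3)*(y + 4)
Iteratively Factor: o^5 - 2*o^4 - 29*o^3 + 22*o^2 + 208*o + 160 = (o - 5)*(o^4 + 3*o^3 - 14*o^2 - 48*o - 32) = (o - 5)*(o + 2)*(o^3 + o^2 - 16*o - 16) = (o - 5)*(o + 2)*(o + 4)*(o^2 - 3*o - 4) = (o - 5)*(o - 4)*(o + 2)*(o + 4)*(o + 1)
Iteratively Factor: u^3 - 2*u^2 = (u)*(u^2 - 2*u) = u*(u - 2)*(u)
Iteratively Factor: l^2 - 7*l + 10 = (l - 5)*(l - 2)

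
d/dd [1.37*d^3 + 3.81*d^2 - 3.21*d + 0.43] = 4.11*d^2 + 7.62*d - 3.21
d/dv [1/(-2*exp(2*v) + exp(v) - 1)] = (4*exp(v) - 1)*exp(v)/(2*exp(2*v) - exp(v) + 1)^2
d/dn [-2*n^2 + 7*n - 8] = 7 - 4*n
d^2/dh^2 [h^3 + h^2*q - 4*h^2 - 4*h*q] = 6*h + 2*q - 8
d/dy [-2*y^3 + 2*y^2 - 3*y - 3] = -6*y^2 + 4*y - 3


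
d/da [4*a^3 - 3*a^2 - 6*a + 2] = 12*a^2 - 6*a - 6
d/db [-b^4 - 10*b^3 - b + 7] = -4*b^3 - 30*b^2 - 1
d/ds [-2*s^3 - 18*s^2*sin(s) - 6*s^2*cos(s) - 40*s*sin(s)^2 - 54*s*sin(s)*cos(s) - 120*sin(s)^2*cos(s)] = 6*s^2*sin(s) - 18*s^2*cos(s) - 6*s^2 - 36*s*sin(s) - 40*s*sin(2*s) - 12*s*cos(s) - 54*s*cos(2*s) + 30*sin(s) - 27*sin(2*s) - 90*sin(3*s) + 20*cos(2*s) - 20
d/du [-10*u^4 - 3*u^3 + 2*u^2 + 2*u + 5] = -40*u^3 - 9*u^2 + 4*u + 2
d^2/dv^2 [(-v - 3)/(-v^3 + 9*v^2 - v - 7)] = 2*((v + 3)*(3*v^2 - 18*v + 1)^2 + (-3*v^2 + 18*v - 3*(v - 3)*(v + 3) - 1)*(v^3 - 9*v^2 + v + 7))/(v^3 - 9*v^2 + v + 7)^3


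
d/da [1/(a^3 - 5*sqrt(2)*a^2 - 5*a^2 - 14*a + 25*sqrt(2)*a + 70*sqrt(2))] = (-3*a^2 + 10*a + 10*sqrt(2)*a - 25*sqrt(2) + 14)/(a^3 - 5*sqrt(2)*a^2 - 5*a^2 - 14*a + 25*sqrt(2)*a + 70*sqrt(2))^2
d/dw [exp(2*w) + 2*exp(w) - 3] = 2*(exp(w) + 1)*exp(w)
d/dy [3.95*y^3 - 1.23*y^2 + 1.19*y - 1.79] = 11.85*y^2 - 2.46*y + 1.19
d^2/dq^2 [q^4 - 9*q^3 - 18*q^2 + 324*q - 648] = 12*q^2 - 54*q - 36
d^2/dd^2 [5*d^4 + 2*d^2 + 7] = 60*d^2 + 4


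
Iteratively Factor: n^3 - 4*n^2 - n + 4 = (n - 4)*(n^2 - 1) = (n - 4)*(n - 1)*(n + 1)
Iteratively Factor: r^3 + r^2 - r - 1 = (r - 1)*(r^2 + 2*r + 1) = (r - 1)*(r + 1)*(r + 1)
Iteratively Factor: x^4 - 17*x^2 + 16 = (x + 4)*(x^3 - 4*x^2 - x + 4) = (x + 1)*(x + 4)*(x^2 - 5*x + 4) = (x - 4)*(x + 1)*(x + 4)*(x - 1)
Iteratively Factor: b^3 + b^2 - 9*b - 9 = (b - 3)*(b^2 + 4*b + 3) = (b - 3)*(b + 3)*(b + 1)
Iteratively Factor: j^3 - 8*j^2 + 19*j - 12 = (j - 4)*(j^2 - 4*j + 3) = (j - 4)*(j - 3)*(j - 1)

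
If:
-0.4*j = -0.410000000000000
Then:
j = 1.02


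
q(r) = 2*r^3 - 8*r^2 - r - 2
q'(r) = 6*r^2 - 16*r - 1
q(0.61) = -5.13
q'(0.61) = -8.53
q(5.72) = 104.83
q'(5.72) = 103.79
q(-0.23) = -2.22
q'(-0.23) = 3.00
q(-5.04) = -456.22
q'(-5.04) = 232.05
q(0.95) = -8.46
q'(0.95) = -10.78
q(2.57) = -23.46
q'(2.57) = -2.49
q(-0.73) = -6.31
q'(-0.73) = 13.88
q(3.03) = -22.84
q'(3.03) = 5.61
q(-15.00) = -8537.00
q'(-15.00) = 1589.00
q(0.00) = -2.00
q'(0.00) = -1.00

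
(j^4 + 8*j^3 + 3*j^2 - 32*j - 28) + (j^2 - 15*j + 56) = j^4 + 8*j^3 + 4*j^2 - 47*j + 28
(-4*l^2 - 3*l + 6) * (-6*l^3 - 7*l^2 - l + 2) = 24*l^5 + 46*l^4 - 11*l^3 - 47*l^2 - 12*l + 12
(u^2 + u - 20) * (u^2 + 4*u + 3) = u^4 + 5*u^3 - 13*u^2 - 77*u - 60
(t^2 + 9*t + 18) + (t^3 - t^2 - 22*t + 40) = t^3 - 13*t + 58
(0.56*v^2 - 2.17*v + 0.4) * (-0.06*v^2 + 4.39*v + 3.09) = -0.0336*v^4 + 2.5886*v^3 - 7.8199*v^2 - 4.9493*v + 1.236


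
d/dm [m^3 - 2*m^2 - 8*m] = 3*m^2 - 4*m - 8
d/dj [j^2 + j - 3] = 2*j + 1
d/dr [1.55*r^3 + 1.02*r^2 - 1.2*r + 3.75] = 4.65*r^2 + 2.04*r - 1.2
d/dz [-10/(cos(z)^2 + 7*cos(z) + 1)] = -10*(2*cos(z) + 7)*sin(z)/(cos(z)^2 + 7*cos(z) + 1)^2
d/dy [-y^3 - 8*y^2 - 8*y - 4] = -3*y^2 - 16*y - 8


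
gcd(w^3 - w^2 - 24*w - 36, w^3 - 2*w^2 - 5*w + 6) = w + 2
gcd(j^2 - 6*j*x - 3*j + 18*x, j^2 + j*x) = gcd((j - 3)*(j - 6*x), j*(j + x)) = 1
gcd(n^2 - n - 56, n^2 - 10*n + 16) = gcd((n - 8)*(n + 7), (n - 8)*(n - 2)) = n - 8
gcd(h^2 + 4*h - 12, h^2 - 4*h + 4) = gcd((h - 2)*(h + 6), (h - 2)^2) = h - 2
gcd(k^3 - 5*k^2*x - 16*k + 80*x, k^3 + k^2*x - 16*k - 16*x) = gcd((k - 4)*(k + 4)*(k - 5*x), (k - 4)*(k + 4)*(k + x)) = k^2 - 16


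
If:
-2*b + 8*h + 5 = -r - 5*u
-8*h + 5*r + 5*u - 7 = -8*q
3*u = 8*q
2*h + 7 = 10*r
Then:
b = 503*u/70 + 4/5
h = 8*u/7 - 1/2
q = 3*u/8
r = 8*u/35 + 3/5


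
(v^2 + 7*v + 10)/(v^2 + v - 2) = (v + 5)/(v - 1)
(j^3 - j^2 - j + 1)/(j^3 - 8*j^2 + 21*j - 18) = (j^3 - j^2 - j + 1)/(j^3 - 8*j^2 + 21*j - 18)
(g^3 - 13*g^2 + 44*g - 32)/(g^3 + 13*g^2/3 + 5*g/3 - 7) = 3*(g^2 - 12*g + 32)/(3*g^2 + 16*g + 21)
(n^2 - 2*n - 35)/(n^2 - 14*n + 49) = (n + 5)/(n - 7)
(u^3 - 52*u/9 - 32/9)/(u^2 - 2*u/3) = (9*u^3 - 52*u - 32)/(3*u*(3*u - 2))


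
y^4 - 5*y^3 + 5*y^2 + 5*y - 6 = (y - 3)*(y - 2)*(y - 1)*(y + 1)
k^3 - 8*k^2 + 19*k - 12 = (k - 4)*(k - 3)*(k - 1)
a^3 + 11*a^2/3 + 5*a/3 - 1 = (a - 1/3)*(a + 1)*(a + 3)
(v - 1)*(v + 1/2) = v^2 - v/2 - 1/2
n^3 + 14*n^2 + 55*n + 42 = (n + 1)*(n + 6)*(n + 7)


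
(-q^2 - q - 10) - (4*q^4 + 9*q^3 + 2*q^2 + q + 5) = -4*q^4 - 9*q^3 - 3*q^2 - 2*q - 15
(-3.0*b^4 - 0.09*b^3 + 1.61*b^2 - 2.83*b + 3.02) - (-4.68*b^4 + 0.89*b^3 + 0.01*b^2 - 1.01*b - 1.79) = 1.68*b^4 - 0.98*b^3 + 1.6*b^2 - 1.82*b + 4.81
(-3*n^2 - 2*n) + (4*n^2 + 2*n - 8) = n^2 - 8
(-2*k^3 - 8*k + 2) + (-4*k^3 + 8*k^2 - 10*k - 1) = -6*k^3 + 8*k^2 - 18*k + 1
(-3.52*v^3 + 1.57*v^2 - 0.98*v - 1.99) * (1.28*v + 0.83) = -4.5056*v^4 - 0.911999999999999*v^3 + 0.0487*v^2 - 3.3606*v - 1.6517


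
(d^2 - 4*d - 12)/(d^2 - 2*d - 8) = (d - 6)/(d - 4)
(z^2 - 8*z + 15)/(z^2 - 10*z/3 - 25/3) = 3*(z - 3)/(3*z + 5)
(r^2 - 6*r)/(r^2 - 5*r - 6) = r/(r + 1)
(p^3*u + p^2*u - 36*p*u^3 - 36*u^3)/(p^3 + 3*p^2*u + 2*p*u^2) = u*(p^3 + p^2 - 36*p*u^2 - 36*u^2)/(p*(p^2 + 3*p*u + 2*u^2))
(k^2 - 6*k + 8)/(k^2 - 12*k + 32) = (k - 2)/(k - 8)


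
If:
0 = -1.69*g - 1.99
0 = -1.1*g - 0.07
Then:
No Solution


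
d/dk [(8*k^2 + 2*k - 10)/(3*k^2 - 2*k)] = 2*(-11*k^2 + 30*k - 10)/(k^2*(9*k^2 - 12*k + 4))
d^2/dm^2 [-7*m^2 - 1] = -14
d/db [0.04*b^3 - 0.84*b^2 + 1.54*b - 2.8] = 0.12*b^2 - 1.68*b + 1.54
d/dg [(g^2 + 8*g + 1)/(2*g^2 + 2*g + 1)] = 2*(-7*g^2 - g + 3)/(4*g^4 + 8*g^3 + 8*g^2 + 4*g + 1)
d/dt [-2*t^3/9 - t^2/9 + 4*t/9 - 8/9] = -2*t^2/3 - 2*t/9 + 4/9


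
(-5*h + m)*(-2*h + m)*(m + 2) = 10*h^2*m + 20*h^2 - 7*h*m^2 - 14*h*m + m^3 + 2*m^2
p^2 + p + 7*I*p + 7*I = (p + 1)*(p + 7*I)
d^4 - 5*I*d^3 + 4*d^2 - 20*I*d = d*(d - 5*I)*(d - 2*I)*(d + 2*I)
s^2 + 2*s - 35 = (s - 5)*(s + 7)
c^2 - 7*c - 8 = (c - 8)*(c + 1)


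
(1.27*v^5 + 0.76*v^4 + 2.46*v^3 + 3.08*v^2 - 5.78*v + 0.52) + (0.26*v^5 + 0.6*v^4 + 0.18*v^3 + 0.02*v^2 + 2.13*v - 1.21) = 1.53*v^5 + 1.36*v^4 + 2.64*v^3 + 3.1*v^2 - 3.65*v - 0.69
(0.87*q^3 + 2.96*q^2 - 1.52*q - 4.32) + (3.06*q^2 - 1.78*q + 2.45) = 0.87*q^3 + 6.02*q^2 - 3.3*q - 1.87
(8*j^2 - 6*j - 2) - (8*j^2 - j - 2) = -5*j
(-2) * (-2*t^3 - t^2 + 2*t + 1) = 4*t^3 + 2*t^2 - 4*t - 2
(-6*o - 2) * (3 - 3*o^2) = 18*o^3 + 6*o^2 - 18*o - 6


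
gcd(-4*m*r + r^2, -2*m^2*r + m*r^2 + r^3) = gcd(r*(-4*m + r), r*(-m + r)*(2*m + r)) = r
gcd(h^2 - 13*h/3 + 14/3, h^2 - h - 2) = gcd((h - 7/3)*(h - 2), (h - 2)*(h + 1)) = h - 2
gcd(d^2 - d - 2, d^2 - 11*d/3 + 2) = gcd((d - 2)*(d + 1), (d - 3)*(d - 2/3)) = 1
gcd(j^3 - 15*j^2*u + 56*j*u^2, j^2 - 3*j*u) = j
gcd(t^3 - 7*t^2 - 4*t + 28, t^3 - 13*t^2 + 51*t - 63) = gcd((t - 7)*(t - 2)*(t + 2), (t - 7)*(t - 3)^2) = t - 7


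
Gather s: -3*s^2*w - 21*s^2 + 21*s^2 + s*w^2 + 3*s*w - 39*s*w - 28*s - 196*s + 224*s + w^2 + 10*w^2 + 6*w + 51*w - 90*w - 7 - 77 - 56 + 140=-3*s^2*w + s*(w^2 - 36*w) + 11*w^2 - 33*w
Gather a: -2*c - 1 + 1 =-2*c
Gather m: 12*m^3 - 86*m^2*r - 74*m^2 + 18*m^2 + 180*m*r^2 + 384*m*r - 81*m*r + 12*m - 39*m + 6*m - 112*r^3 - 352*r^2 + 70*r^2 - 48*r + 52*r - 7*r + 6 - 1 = 12*m^3 + m^2*(-86*r - 56) + m*(180*r^2 + 303*r - 21) - 112*r^3 - 282*r^2 - 3*r + 5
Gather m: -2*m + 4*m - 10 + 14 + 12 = 2*m + 16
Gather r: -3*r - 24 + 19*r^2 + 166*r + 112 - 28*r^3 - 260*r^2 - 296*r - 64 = -28*r^3 - 241*r^2 - 133*r + 24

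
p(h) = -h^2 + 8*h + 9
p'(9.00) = -10.00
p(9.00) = 0.00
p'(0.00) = 8.00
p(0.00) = 9.00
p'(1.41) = 5.18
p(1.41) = 18.29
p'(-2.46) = 12.92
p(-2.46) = -16.73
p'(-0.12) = 8.24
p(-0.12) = 8.03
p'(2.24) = 3.52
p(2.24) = 21.90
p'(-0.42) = 8.84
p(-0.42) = 5.46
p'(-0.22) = 8.44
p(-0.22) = 7.19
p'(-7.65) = 23.30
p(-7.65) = -110.72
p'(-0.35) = 8.70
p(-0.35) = 6.08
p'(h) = 8 - 2*h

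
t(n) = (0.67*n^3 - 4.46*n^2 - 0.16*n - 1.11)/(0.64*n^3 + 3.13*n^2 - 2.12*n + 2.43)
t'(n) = (-1.92*n^2 - 6.26*n + 2.12)*(0.67*n^3 - 4.46*n^2 - 0.16*n - 1.11)/(0.64*n^3 + 3.13*n^2 - 2.12*n + 2.43)^2 + (2.01*n^2 - 8.92*n - 0.16)/(0.64*n^3 + 3.13*n^2 - 2.12*n + 2.43)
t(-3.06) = -3.10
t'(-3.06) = 1.80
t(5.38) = -0.15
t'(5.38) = 0.13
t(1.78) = -0.96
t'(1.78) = 0.40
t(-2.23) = -1.94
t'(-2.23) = 1.09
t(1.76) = -0.97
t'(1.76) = 0.40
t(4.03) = -0.35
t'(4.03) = 0.18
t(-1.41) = -1.18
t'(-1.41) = 0.81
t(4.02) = -0.35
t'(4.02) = 0.18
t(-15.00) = 2.30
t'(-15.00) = 0.13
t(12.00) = 0.33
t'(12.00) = 0.04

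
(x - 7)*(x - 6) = x^2 - 13*x + 42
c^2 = c^2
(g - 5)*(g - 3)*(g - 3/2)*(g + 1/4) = g^4 - 37*g^3/4 + 197*g^2/8 - 63*g/4 - 45/8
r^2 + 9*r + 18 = (r + 3)*(r + 6)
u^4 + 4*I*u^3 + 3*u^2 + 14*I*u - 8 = (u - 2*I)*(u + I)^2*(u + 4*I)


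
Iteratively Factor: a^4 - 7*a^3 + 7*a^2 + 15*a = (a - 3)*(a^3 - 4*a^2 - 5*a) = a*(a - 3)*(a^2 - 4*a - 5) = a*(a - 3)*(a + 1)*(a - 5)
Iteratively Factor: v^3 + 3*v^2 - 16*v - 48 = (v + 3)*(v^2 - 16) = (v + 3)*(v + 4)*(v - 4)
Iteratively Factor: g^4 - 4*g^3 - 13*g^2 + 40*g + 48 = (g - 4)*(g^3 - 13*g - 12) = (g - 4)^2*(g^2 + 4*g + 3) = (g - 4)^2*(g + 1)*(g + 3)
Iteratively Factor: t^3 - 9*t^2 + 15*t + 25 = (t + 1)*(t^2 - 10*t + 25) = (t - 5)*(t + 1)*(t - 5)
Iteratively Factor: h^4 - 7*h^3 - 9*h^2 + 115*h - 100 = (h + 4)*(h^3 - 11*h^2 + 35*h - 25) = (h - 1)*(h + 4)*(h^2 - 10*h + 25) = (h - 5)*(h - 1)*(h + 4)*(h - 5)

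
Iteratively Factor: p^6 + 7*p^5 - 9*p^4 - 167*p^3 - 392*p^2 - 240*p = (p - 5)*(p^5 + 12*p^4 + 51*p^3 + 88*p^2 + 48*p) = (p - 5)*(p + 3)*(p^4 + 9*p^3 + 24*p^2 + 16*p) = (p - 5)*(p + 3)*(p + 4)*(p^3 + 5*p^2 + 4*p) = (p - 5)*(p + 1)*(p + 3)*(p + 4)*(p^2 + 4*p) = (p - 5)*(p + 1)*(p + 3)*(p + 4)^2*(p)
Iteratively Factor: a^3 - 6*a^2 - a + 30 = (a - 3)*(a^2 - 3*a - 10) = (a - 3)*(a + 2)*(a - 5)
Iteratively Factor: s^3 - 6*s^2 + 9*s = (s - 3)*(s^2 - 3*s) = (s - 3)^2*(s)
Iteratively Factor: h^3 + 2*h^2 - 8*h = (h - 2)*(h^2 + 4*h) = h*(h - 2)*(h + 4)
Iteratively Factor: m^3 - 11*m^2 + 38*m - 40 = (m - 4)*(m^2 - 7*m + 10) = (m - 5)*(m - 4)*(m - 2)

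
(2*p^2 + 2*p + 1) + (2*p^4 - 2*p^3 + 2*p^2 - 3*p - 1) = 2*p^4 - 2*p^3 + 4*p^2 - p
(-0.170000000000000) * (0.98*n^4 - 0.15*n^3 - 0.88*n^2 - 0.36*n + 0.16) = -0.1666*n^4 + 0.0255*n^3 + 0.1496*n^2 + 0.0612*n - 0.0272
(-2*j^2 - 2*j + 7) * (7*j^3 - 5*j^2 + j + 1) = -14*j^5 - 4*j^4 + 57*j^3 - 39*j^2 + 5*j + 7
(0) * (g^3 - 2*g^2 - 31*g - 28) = 0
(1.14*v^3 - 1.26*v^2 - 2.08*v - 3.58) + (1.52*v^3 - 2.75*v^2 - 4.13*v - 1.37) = 2.66*v^3 - 4.01*v^2 - 6.21*v - 4.95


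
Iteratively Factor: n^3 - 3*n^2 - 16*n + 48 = (n - 3)*(n^2 - 16) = (n - 4)*(n - 3)*(n + 4)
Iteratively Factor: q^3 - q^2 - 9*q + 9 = (q + 3)*(q^2 - 4*q + 3) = (q - 1)*(q + 3)*(q - 3)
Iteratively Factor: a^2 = (a)*(a)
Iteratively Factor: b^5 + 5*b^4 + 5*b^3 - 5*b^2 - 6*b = (b - 1)*(b^4 + 6*b^3 + 11*b^2 + 6*b) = (b - 1)*(b + 2)*(b^3 + 4*b^2 + 3*b) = b*(b - 1)*(b + 2)*(b^2 + 4*b + 3) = b*(b - 1)*(b + 2)*(b + 3)*(b + 1)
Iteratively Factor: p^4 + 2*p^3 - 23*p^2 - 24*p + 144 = (p - 3)*(p^3 + 5*p^2 - 8*p - 48) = (p - 3)*(p + 4)*(p^2 + p - 12) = (p - 3)*(p + 4)^2*(p - 3)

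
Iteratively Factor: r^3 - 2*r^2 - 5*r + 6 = (r + 2)*(r^2 - 4*r + 3) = (r - 3)*(r + 2)*(r - 1)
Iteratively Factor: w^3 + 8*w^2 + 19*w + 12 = (w + 3)*(w^2 + 5*w + 4) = (w + 3)*(w + 4)*(w + 1)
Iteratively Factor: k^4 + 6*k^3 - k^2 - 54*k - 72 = (k + 2)*(k^3 + 4*k^2 - 9*k - 36) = (k + 2)*(k + 4)*(k^2 - 9) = (k - 3)*(k + 2)*(k + 4)*(k + 3)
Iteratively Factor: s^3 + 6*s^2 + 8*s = (s + 4)*(s^2 + 2*s) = s*(s + 4)*(s + 2)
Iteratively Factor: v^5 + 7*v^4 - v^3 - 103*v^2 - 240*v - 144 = (v + 3)*(v^4 + 4*v^3 - 13*v^2 - 64*v - 48) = (v + 3)*(v + 4)*(v^3 - 13*v - 12) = (v + 3)^2*(v + 4)*(v^2 - 3*v - 4) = (v + 1)*(v + 3)^2*(v + 4)*(v - 4)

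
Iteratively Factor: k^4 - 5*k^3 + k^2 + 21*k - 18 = (k - 3)*(k^3 - 2*k^2 - 5*k + 6) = (k - 3)^2*(k^2 + k - 2) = (k - 3)^2*(k + 2)*(k - 1)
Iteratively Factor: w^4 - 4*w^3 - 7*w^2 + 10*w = (w - 5)*(w^3 + w^2 - 2*w) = w*(w - 5)*(w^2 + w - 2) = w*(w - 5)*(w + 2)*(w - 1)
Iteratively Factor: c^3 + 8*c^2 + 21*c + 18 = (c + 2)*(c^2 + 6*c + 9) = (c + 2)*(c + 3)*(c + 3)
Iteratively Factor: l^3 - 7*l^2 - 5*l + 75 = (l - 5)*(l^2 - 2*l - 15) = (l - 5)^2*(l + 3)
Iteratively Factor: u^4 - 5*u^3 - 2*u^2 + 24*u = (u + 2)*(u^3 - 7*u^2 + 12*u) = (u - 4)*(u + 2)*(u^2 - 3*u) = u*(u - 4)*(u + 2)*(u - 3)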